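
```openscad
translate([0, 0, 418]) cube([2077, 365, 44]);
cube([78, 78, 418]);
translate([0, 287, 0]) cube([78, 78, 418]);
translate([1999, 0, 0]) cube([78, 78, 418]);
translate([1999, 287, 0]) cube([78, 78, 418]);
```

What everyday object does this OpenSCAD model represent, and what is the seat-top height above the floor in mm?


A bench. The seat-top height is 462 mm.

A long slab on four corner posts — a bench. The slab sits at z = 418 with thickness 44, so the top is 418 + 44 = 462 mm.


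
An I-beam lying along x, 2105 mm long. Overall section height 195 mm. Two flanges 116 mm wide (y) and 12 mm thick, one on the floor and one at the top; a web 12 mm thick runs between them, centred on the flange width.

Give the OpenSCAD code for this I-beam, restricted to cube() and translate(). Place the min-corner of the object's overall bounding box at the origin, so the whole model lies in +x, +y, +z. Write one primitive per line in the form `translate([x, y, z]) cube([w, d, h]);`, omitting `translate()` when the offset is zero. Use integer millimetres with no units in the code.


cube([2105, 116, 12]);
translate([0, 52, 12]) cube([2105, 12, 171]);
translate([0, 0, 183]) cube([2105, 116, 12]);


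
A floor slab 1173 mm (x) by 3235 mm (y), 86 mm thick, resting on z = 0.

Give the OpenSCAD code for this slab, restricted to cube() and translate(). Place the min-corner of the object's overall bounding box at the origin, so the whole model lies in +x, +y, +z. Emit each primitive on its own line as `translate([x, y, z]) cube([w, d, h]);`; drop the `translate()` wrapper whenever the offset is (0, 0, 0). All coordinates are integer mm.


cube([1173, 3235, 86]);


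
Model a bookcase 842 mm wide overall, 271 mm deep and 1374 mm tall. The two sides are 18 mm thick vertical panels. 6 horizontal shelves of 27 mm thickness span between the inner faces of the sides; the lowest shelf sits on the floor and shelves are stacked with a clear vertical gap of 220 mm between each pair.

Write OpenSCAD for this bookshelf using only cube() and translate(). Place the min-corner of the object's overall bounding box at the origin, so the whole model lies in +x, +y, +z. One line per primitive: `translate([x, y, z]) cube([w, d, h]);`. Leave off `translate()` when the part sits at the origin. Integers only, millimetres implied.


cube([18, 271, 1374]);
translate([824, 0, 0]) cube([18, 271, 1374]);
translate([18, 0, 0]) cube([806, 271, 27]);
translate([18, 0, 247]) cube([806, 271, 27]);
translate([18, 0, 494]) cube([806, 271, 27]);
translate([18, 0, 741]) cube([806, 271, 27]);
translate([18, 0, 988]) cube([806, 271, 27]);
translate([18, 0, 1235]) cube([806, 271, 27]);


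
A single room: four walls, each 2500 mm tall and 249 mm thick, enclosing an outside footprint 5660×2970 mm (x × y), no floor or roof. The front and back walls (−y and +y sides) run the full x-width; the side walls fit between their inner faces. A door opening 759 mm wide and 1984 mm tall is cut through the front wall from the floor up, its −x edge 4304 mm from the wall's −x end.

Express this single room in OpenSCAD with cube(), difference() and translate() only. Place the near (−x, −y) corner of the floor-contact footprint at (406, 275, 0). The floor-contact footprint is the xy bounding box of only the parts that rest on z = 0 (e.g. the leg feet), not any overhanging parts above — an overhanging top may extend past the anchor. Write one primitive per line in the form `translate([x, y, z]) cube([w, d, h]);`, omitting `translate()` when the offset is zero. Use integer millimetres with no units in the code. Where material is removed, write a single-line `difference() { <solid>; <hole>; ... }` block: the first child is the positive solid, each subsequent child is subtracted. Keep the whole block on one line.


difference() { translate([406, 275, 0]) cube([5660, 249, 2500]); translate([4710, 275, 0]) cube([759, 249, 1984]); }
translate([406, 2996, 0]) cube([5660, 249, 2500]);
translate([406, 524, 0]) cube([249, 2472, 2500]);
translate([5817, 524, 0]) cube([249, 2472, 2500]);


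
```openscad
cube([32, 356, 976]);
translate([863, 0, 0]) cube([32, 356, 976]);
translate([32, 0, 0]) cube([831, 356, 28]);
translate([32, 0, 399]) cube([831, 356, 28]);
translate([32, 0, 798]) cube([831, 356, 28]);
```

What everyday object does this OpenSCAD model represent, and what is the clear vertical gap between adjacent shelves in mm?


A bookshelf. The clear shelf gap is 371 mm.

Two tall side panels with 3 horizontal boards between them — a bookshelf. The first two shelf undersides are at z = 0 and z = 399; with shelf thickness 28, the clear gap is 399 − 0 − 28 = 371 mm.


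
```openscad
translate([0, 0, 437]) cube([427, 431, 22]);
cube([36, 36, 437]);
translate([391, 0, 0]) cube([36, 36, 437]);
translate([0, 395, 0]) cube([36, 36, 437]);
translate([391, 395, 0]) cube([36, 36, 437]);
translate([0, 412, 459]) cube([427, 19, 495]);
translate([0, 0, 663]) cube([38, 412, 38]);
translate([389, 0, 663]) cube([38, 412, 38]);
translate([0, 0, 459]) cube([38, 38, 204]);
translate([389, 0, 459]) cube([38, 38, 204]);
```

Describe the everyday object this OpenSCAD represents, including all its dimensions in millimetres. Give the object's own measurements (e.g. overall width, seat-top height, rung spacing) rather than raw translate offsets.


A chair. The seat is a 427×431×22 mm slab with its top at z = 459 mm, on four 36×36 mm corner legs (flush with the seat edges, standing on z = 0). A flat backrest 19 mm thick, 495 mm tall, spans the full seat width and rises from the seat top along its +y edge, rear face flush with the rear of the seat. Two armrests of 38×38 mm section run along each side from the seat's front edge to the front of the backrest, top faces 242 mm above the seat top and outer faces flush with the seat's x-edges; a 38×38 mm post under the front of each armrest stands on the seat at the front corner.


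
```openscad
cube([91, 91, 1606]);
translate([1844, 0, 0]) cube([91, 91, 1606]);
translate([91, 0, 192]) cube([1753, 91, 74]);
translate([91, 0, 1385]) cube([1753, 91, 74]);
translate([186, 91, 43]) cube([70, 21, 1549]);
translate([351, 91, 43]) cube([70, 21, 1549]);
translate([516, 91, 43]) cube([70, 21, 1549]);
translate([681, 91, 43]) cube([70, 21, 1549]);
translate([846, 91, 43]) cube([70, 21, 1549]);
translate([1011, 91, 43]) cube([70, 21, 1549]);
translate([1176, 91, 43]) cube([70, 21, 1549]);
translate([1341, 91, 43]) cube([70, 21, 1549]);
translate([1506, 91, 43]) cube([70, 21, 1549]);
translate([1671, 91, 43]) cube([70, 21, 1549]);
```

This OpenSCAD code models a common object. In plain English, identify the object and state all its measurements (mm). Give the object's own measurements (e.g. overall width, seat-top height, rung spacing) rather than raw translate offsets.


A fence section. Two 91×91 mm posts, 1606 mm tall, stand on the floor with a clear span of 1753 mm between their inner faces. Two horizontal rails of 91×74 mm section span the gap between the posts with their undersides at z = 192 mm and z = 1385 mm, flush with the posts' −y face. 10 pickets, each 70 mm wide, 21 mm thick and 1549 mm tall, are fixed to the +y face of the rails with their bottoms at z = 43 mm, spaced across the span with a 95 mm gap after the −x post and between neighbouring pickets, with 103 mm left before the +x post.


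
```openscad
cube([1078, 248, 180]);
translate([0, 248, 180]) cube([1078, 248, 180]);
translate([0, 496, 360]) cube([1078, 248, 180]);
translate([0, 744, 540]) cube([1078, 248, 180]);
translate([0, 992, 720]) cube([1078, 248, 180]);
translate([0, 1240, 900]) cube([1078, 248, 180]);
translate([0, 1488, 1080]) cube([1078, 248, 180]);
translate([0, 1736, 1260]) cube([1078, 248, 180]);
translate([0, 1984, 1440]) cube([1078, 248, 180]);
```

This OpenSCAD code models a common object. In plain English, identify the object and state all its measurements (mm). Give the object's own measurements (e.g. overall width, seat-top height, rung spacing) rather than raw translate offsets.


A straight staircase of 9 solid steps. Each step is 1078 mm wide (x), 248 mm deep (y, the going) and 180 mm tall (the rise). The first step rests on the floor; each subsequent step sits one going further in +y and one rise higher in +z, directly behind and above the previous step with no overlap.


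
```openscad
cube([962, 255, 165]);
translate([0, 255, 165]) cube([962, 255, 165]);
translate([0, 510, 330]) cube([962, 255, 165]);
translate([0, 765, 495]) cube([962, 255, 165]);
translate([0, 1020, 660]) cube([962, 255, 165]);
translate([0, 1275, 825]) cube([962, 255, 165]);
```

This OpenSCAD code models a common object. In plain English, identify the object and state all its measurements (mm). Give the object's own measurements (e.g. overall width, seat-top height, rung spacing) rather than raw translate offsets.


A straight staircase of 6 solid steps. Each step is 962 mm wide (x), 255 mm deep (y, the going) and 165 mm tall (the rise). The first step rests on the floor; each subsequent step sits one going further in +y and one rise higher in +z, directly behind and above the previous step with no overlap.


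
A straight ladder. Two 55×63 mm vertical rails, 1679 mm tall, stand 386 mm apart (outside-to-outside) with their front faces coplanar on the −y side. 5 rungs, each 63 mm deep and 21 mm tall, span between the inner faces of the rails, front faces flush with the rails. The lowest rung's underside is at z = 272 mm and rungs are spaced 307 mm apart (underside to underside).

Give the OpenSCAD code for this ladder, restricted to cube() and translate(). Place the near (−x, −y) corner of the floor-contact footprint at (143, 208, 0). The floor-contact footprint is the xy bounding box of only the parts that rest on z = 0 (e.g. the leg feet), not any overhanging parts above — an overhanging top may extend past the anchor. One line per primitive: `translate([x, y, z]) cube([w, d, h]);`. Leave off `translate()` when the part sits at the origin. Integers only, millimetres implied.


translate([143, 208, 0]) cube([55, 63, 1679]);
translate([474, 208, 0]) cube([55, 63, 1679]);
translate([198, 208, 272]) cube([276, 63, 21]);
translate([198, 208, 579]) cube([276, 63, 21]);
translate([198, 208, 886]) cube([276, 63, 21]);
translate([198, 208, 1193]) cube([276, 63, 21]);
translate([198, 208, 1500]) cube([276, 63, 21]);


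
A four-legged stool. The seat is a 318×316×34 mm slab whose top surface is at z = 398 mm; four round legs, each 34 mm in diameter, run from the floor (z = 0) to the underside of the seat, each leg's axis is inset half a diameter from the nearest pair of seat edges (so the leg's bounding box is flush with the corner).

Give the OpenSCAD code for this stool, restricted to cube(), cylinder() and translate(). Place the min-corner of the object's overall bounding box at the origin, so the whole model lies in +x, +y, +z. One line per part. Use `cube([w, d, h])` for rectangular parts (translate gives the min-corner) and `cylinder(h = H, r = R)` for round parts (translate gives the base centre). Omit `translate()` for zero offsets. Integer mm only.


// leg_h = 398 - 34 = 364
translate([0, 0, 364]) cube([318, 316, 34]);
translate([17, 17, 0]) cylinder(h = 364, r = 17);
translate([301, 17, 0]) cylinder(h = 364, r = 17);
translate([17, 299, 0]) cylinder(h = 364, r = 17);
translate([301, 299, 0]) cylinder(h = 364, r = 17);


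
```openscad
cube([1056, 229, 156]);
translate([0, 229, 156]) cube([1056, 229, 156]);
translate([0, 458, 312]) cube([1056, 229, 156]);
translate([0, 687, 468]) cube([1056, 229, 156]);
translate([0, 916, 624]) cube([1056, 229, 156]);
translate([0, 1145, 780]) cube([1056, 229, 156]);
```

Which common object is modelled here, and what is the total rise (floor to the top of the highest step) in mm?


A staircase. The total rise is 936 mm.

6 identical blocks, each offset up and back from the previous — a staircase. Each step is 156 mm tall and there are 6 of them, so the total rise is 6 × 156 = 936 mm.


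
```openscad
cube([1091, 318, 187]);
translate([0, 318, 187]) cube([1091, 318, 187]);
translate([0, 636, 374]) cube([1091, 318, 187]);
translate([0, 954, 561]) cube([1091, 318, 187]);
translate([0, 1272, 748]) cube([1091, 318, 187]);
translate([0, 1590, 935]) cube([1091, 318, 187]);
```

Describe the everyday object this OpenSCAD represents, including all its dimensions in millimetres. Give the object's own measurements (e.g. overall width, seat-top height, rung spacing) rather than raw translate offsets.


A straight staircase of 6 solid steps. Each step is 1091 mm wide (x), 318 mm deep (y, the going) and 187 mm tall (the rise). The first step rests on the floor; each subsequent step sits one going further in +y and one rise higher in +z, directly behind and above the previous step with no overlap.


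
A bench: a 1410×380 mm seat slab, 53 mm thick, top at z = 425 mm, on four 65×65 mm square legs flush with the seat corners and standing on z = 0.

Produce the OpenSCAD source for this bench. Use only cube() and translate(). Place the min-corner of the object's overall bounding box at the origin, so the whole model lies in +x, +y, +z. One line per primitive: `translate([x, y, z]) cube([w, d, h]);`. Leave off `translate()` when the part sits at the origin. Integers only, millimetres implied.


translate([0, 0, 372]) cube([1410, 380, 53]);
cube([65, 65, 372]);
translate([0, 315, 0]) cube([65, 65, 372]);
translate([1345, 0, 0]) cube([65, 65, 372]);
translate([1345, 315, 0]) cube([65, 65, 372]);


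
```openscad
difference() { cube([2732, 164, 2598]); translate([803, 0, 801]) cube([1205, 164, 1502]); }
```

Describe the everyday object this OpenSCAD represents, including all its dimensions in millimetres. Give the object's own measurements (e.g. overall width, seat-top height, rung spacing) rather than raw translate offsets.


A wall 2732 mm long (x), 164 mm thick (y), 2598 mm tall, with a rectangular window opening cut through it. The opening is 1205 mm wide and 1502 mm tall; its sill is at z = 801 mm and its near (−x) edge is 803 mm from the wall's −x end. The opening passes through the full wall thickness.


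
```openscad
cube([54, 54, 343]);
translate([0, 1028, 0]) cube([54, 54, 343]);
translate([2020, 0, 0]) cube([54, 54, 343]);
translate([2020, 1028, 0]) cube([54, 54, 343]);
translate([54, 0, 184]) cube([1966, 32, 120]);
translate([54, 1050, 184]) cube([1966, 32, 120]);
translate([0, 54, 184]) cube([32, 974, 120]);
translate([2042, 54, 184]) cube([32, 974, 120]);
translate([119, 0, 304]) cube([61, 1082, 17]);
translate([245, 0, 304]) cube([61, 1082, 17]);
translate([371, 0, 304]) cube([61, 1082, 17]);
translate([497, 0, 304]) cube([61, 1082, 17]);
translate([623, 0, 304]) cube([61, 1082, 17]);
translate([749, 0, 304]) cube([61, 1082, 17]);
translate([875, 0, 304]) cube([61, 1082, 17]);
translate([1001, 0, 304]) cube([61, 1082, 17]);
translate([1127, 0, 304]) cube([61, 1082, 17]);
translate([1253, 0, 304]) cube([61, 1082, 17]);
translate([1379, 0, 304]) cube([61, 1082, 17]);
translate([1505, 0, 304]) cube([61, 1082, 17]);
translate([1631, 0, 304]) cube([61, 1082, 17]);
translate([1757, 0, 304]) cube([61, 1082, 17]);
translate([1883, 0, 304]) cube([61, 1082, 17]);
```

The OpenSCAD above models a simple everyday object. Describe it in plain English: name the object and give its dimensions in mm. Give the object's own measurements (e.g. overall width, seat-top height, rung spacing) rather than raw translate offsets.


A bed frame 2074 mm long (x) by 1082 mm wide (y). Four 54×54 mm corner posts, 343 mm tall, at the corners of the footprint. Four rails of 32 mm thickness and 120 mm height run between adjacent posts with their undersides at z = 184 mm, their outer faces flush with the outside of the frame (the two x-running rails run between the posts' inner faces; the two y-running rails run between the posts' inner faces). 15 slats, each 61 mm wide (x) and 17 mm thick, lie across the top of the two x-running rails, running the full 1082 mm width of the frame in y; along x they sit between the end posts with a 65 mm gap after the −x posts and between neighbouring slats, leaving 76 mm before the +x posts.


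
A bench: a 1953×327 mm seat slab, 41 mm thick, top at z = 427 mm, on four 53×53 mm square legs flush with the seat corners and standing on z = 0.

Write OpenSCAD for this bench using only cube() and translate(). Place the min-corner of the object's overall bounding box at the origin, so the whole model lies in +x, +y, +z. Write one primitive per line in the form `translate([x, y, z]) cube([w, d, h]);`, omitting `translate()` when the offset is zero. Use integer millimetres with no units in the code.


translate([0, 0, 386]) cube([1953, 327, 41]);
cube([53, 53, 386]);
translate([0, 274, 0]) cube([53, 53, 386]);
translate([1900, 0, 0]) cube([53, 53, 386]);
translate([1900, 274, 0]) cube([53, 53, 386]);


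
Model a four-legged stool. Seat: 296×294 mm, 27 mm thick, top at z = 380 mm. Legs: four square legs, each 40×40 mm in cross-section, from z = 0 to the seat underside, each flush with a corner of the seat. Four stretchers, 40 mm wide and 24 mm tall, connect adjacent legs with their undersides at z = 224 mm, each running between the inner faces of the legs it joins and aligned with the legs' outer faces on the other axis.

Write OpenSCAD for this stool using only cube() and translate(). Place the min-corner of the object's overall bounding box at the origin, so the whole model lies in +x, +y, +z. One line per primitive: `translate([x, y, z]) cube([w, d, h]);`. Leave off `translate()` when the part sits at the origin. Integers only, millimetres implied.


translate([0, 0, 353]) cube([296, 294, 27]);
cube([40, 40, 353]);
translate([256, 0, 0]) cube([40, 40, 353]);
translate([0, 254, 0]) cube([40, 40, 353]);
translate([256, 254, 0]) cube([40, 40, 353]);
translate([40, 0, 224]) cube([216, 40, 24]);
translate([40, 254, 224]) cube([216, 40, 24]);
translate([0, 40, 224]) cube([40, 214, 24]);
translate([256, 40, 224]) cube([40, 214, 24]);


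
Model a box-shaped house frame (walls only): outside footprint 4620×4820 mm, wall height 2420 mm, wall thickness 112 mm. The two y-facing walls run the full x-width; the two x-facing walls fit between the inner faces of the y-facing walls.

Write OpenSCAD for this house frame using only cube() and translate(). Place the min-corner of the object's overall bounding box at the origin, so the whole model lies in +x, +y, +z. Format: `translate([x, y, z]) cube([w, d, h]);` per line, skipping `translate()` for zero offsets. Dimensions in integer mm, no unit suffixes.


cube([4620, 112, 2420]);
translate([0, 4708, 0]) cube([4620, 112, 2420]);
translate([0, 112, 0]) cube([112, 4596, 2420]);
translate([4508, 112, 0]) cube([112, 4596, 2420]);


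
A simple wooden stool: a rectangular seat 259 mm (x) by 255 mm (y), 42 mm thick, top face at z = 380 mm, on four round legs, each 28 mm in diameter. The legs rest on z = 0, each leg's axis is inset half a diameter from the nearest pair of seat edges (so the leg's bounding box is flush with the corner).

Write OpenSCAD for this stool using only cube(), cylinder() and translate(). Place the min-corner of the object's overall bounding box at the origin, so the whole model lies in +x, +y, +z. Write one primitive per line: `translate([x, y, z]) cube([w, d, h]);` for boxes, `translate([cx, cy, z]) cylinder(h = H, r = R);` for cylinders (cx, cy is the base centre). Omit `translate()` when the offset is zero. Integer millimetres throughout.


translate([0, 0, 338]) cube([259, 255, 42]);
translate([14, 14, 0]) cylinder(h = 338, r = 14);
translate([245, 14, 0]) cylinder(h = 338, r = 14);
translate([14, 241, 0]) cylinder(h = 338, r = 14);
translate([245, 241, 0]) cylinder(h = 338, r = 14);


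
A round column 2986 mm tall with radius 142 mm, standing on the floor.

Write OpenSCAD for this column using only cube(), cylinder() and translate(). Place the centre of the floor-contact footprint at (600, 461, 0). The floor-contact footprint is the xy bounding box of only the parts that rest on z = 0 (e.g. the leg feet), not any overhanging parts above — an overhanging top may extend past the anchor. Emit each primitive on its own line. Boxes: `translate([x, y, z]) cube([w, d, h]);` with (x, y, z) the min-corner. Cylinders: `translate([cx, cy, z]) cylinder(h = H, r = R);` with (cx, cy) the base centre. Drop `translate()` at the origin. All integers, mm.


translate([600, 461, 0]) cylinder(h = 2986, r = 142);


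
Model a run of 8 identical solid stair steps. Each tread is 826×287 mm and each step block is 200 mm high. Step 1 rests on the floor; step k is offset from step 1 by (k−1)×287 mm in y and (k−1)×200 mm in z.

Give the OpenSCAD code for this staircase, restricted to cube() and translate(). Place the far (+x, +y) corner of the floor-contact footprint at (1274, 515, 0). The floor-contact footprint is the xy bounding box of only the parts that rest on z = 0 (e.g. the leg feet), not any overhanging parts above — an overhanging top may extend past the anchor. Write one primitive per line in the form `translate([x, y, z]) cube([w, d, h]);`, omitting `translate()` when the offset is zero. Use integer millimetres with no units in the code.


translate([448, 228, 0]) cube([826, 287, 200]);
translate([448, 515, 200]) cube([826, 287, 200]);
translate([448, 802, 400]) cube([826, 287, 200]);
translate([448, 1089, 600]) cube([826, 287, 200]);
translate([448, 1376, 800]) cube([826, 287, 200]);
translate([448, 1663, 1000]) cube([826, 287, 200]);
translate([448, 1950, 1200]) cube([826, 287, 200]);
translate([448, 2237, 1400]) cube([826, 287, 200]);


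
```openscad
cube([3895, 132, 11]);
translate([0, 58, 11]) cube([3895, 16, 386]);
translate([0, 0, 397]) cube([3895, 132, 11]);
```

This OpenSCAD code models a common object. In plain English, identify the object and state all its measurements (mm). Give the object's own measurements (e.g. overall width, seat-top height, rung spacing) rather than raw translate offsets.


An I-beam lying along x, 3895 mm long. Overall section height 408 mm. Two flanges 132 mm wide (y) and 11 mm thick, one on the floor and one at the top; a web 16 mm thick runs between them, centred on the flange width.


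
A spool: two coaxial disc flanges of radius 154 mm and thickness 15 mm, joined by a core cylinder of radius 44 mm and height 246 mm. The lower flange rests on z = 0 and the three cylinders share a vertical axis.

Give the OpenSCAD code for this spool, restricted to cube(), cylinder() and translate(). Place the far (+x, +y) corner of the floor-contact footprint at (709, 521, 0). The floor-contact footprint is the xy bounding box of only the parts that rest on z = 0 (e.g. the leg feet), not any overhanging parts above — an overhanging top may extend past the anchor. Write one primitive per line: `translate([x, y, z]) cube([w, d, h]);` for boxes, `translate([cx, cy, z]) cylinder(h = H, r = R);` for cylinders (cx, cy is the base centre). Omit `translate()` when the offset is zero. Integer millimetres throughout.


translate([555, 367, 0]) cylinder(h = 15, r = 154);
translate([555, 367, 15]) cylinder(h = 246, r = 44);
translate([555, 367, 261]) cylinder(h = 15, r = 154);


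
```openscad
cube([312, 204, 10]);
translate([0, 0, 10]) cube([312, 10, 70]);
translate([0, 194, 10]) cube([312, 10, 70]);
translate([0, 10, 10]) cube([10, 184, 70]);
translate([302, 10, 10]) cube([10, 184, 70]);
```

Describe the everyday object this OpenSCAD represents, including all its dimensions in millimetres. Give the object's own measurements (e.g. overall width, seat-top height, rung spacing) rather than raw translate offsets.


An open-topped rectangular box: outside dimensions 312×204×80 mm, with a uniform wall and base thickness of 10 mm. The base is a full 312×204 slab on the floor; four walls sit on top of the base. The front and back walls (the −y and +y sides) span the full width; the two side walls fit between them.


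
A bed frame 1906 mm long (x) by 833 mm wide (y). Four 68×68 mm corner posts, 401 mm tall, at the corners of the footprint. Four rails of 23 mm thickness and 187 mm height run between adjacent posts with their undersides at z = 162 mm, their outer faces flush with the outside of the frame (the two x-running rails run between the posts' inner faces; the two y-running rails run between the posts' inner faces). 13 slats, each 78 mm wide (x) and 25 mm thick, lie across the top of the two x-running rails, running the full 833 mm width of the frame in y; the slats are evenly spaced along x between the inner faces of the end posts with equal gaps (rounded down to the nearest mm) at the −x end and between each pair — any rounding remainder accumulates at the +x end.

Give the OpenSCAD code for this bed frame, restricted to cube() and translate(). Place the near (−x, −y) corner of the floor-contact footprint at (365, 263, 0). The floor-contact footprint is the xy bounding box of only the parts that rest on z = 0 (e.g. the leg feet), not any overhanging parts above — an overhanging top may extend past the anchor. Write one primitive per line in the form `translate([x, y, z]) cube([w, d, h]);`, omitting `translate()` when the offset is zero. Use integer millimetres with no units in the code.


// slat z = rail_z + rail_h = 162 + 187 = 349
// slat gap = ⌊(1770 − 13·78) / 14⌋ = 54
translate([365, 263, 0]) cube([68, 68, 401]);
translate([365, 1028, 0]) cube([68, 68, 401]);
translate([2203, 263, 0]) cube([68, 68, 401]);
translate([2203, 1028, 0]) cube([68, 68, 401]);
translate([433, 263, 162]) cube([1770, 23, 187]);
translate([433, 1073, 162]) cube([1770, 23, 187]);
translate([365, 331, 162]) cube([23, 697, 187]);
translate([2248, 331, 162]) cube([23, 697, 187]);
translate([487, 263, 349]) cube([78, 833, 25]);
translate([619, 263, 349]) cube([78, 833, 25]);
translate([751, 263, 349]) cube([78, 833, 25]);
translate([883, 263, 349]) cube([78, 833, 25]);
translate([1015, 263, 349]) cube([78, 833, 25]);
translate([1147, 263, 349]) cube([78, 833, 25]);
translate([1279, 263, 349]) cube([78, 833, 25]);
translate([1411, 263, 349]) cube([78, 833, 25]);
translate([1543, 263, 349]) cube([78, 833, 25]);
translate([1675, 263, 349]) cube([78, 833, 25]);
translate([1807, 263, 349]) cube([78, 833, 25]);
translate([1939, 263, 349]) cube([78, 833, 25]);
translate([2071, 263, 349]) cube([78, 833, 25]);


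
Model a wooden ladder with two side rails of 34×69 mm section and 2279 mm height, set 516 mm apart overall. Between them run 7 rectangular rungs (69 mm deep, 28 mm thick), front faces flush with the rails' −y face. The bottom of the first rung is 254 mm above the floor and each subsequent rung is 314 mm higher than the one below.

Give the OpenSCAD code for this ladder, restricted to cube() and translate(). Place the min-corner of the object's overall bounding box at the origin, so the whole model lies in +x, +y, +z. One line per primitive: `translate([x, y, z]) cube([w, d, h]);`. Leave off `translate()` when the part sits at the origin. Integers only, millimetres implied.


// rung span = 516 - 2*34 = 448
// rung[k] z = 254 + k*314
cube([34, 69, 2279]);
translate([482, 0, 0]) cube([34, 69, 2279]);
translate([34, 0, 254]) cube([448, 69, 28]);
translate([34, 0, 568]) cube([448, 69, 28]);
translate([34, 0, 882]) cube([448, 69, 28]);
translate([34, 0, 1196]) cube([448, 69, 28]);
translate([34, 0, 1510]) cube([448, 69, 28]);
translate([34, 0, 1824]) cube([448, 69, 28]);
translate([34, 0, 2138]) cube([448, 69, 28]);


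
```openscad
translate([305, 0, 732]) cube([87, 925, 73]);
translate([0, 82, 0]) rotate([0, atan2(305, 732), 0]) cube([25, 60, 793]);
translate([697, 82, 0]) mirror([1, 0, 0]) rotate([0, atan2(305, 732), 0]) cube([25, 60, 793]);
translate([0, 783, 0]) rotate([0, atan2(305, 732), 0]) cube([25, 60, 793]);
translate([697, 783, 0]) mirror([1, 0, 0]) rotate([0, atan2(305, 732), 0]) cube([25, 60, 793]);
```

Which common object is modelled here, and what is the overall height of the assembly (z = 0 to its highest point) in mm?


A sawhorse. The overall height is 805 mm.

A beam across two mirrored pairs of raked legs — a sawhorse. The beam's underside is at z = 732 (matching the legs' vertical rise in atan2(305, 732)) and the beam is 73 mm tall, so its top is at 732 + 73 = 805 mm. The raked legs top out at the beam's underside, so that is the highest point.


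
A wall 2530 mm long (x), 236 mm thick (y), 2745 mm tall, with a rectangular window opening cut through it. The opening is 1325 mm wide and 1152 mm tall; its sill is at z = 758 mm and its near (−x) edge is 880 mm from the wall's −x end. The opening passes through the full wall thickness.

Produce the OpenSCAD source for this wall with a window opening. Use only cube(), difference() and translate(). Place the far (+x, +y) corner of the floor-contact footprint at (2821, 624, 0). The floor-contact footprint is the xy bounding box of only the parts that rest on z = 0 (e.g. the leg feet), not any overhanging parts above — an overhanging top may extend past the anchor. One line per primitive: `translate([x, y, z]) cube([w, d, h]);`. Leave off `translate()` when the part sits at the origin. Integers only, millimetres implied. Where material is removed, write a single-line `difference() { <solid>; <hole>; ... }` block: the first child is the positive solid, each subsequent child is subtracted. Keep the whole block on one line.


difference() { translate([291, 388, 0]) cube([2530, 236, 2745]); translate([1171, 388, 758]) cube([1325, 236, 1152]); }


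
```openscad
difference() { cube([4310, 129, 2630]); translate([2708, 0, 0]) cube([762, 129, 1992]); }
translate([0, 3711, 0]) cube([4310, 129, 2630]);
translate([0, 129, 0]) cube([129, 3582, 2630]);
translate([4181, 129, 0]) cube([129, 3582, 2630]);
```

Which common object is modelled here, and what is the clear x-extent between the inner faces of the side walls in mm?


A single room. The interior width is 4052 mm.

Four walls enclosing a rectangle with a door in the front wall — a room. Outside width 4310 minus two 129 mm walls gives 4052 mm.


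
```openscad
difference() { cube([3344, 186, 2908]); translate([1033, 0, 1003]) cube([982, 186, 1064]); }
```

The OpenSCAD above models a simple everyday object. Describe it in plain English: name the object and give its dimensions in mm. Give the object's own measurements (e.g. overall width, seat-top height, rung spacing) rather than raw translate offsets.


A wall 3344 mm long (x), 186 mm thick (y), 2908 mm tall, with a rectangular window opening cut through it. The opening is 982 mm wide and 1064 mm tall; its sill is at z = 1003 mm and its near (−x) edge is 1033 mm from the wall's −x end. The opening passes through the full wall thickness.


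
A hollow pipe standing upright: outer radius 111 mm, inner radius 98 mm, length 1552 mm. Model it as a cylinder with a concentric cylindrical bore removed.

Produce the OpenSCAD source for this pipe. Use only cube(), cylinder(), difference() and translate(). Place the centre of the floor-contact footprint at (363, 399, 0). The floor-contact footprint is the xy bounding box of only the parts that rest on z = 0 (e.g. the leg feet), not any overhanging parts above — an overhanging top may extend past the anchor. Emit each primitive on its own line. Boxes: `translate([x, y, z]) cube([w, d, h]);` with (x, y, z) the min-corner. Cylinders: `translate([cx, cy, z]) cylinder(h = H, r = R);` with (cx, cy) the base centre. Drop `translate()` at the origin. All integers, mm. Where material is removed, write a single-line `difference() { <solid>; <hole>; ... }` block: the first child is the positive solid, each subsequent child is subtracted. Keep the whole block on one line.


difference() { translate([363, 399, 0]) cylinder(h = 1552, r = 111); translate([363, 399, 0]) cylinder(h = 1552, r = 98); }


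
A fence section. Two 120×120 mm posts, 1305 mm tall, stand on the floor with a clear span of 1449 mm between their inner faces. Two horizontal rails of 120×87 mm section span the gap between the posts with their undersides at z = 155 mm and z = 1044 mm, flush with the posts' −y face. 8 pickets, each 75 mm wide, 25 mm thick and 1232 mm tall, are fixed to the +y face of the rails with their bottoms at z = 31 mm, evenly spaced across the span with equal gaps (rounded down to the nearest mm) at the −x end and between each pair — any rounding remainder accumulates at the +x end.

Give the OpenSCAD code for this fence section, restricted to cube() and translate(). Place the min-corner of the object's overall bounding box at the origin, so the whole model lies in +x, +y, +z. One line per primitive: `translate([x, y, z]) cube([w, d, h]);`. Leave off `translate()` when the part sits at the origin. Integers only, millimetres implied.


cube([120, 120, 1305]);
translate([1569, 0, 0]) cube([120, 120, 1305]);
translate([120, 0, 155]) cube([1449, 120, 87]);
translate([120, 0, 1044]) cube([1449, 120, 87]);
translate([214, 120, 31]) cube([75, 25, 1232]);
translate([383, 120, 31]) cube([75, 25, 1232]);
translate([552, 120, 31]) cube([75, 25, 1232]);
translate([721, 120, 31]) cube([75, 25, 1232]);
translate([890, 120, 31]) cube([75, 25, 1232]);
translate([1059, 120, 31]) cube([75, 25, 1232]);
translate([1228, 120, 31]) cube([75, 25, 1232]);
translate([1397, 120, 31]) cube([75, 25, 1232]);


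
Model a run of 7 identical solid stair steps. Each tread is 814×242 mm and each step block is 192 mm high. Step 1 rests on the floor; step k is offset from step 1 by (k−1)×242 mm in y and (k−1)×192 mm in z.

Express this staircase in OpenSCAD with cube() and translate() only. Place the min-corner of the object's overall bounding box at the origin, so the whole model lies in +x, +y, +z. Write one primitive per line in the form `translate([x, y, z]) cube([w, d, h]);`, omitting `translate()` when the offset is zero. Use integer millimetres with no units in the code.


cube([814, 242, 192]);
translate([0, 242, 192]) cube([814, 242, 192]);
translate([0, 484, 384]) cube([814, 242, 192]);
translate([0, 726, 576]) cube([814, 242, 192]);
translate([0, 968, 768]) cube([814, 242, 192]);
translate([0, 1210, 960]) cube([814, 242, 192]);
translate([0, 1452, 1152]) cube([814, 242, 192]);


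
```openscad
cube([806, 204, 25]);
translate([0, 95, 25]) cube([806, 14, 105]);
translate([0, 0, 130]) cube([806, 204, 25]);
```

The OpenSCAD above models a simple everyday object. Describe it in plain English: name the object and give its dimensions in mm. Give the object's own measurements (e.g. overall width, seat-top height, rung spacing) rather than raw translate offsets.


An I-beam lying along x, 806 mm long. Overall section height 155 mm. Two flanges 204 mm wide (y) and 25 mm thick, one on the floor and one at the top; a web 14 mm thick runs between them, centred on the flange width.


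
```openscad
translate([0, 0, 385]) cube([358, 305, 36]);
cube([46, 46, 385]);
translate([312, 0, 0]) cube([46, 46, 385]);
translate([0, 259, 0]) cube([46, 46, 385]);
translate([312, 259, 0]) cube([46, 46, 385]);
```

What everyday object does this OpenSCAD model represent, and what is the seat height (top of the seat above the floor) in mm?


A stool. The seat height is 421 mm.

A 358×305×36 slab at z = 385 on four corner posts — a stool. The seat top is 385 + 36 = 421 mm.


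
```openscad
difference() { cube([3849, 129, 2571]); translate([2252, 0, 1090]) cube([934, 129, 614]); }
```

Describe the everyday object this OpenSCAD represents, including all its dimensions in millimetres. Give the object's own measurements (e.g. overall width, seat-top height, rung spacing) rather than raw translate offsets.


A wall 3849 mm long (x), 129 mm thick (y), 2571 mm tall, with a rectangular window opening cut through it. The opening is 934 mm wide and 614 mm tall; its sill is at z = 1090 mm and its near (−x) edge is 2252 mm from the wall's −x end. The opening passes through the full wall thickness.


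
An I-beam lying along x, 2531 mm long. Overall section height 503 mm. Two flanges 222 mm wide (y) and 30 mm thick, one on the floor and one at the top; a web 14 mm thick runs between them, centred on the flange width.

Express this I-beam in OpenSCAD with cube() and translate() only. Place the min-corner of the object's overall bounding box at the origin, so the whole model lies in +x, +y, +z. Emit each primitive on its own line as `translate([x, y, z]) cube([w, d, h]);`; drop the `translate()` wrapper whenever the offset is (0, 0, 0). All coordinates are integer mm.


cube([2531, 222, 30]);
translate([0, 104, 30]) cube([2531, 14, 443]);
translate([0, 0, 473]) cube([2531, 222, 30]);


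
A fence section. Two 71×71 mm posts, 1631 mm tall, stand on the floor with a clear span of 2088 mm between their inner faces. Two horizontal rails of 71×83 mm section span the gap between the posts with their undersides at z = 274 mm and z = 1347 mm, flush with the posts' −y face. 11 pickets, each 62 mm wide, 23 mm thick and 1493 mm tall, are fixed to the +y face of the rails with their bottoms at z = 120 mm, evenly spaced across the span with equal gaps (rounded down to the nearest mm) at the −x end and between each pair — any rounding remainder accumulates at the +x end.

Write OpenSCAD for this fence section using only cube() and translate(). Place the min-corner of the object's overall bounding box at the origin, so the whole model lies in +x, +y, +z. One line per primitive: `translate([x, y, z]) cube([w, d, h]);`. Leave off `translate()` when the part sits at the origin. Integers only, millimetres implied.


cube([71, 71, 1631]);
translate([2159, 0, 0]) cube([71, 71, 1631]);
translate([71, 0, 274]) cube([2088, 71, 83]);
translate([71, 0, 1347]) cube([2088, 71, 83]);
translate([188, 71, 120]) cube([62, 23, 1493]);
translate([367, 71, 120]) cube([62, 23, 1493]);
translate([546, 71, 120]) cube([62, 23, 1493]);
translate([725, 71, 120]) cube([62, 23, 1493]);
translate([904, 71, 120]) cube([62, 23, 1493]);
translate([1083, 71, 120]) cube([62, 23, 1493]);
translate([1262, 71, 120]) cube([62, 23, 1493]);
translate([1441, 71, 120]) cube([62, 23, 1493]);
translate([1620, 71, 120]) cube([62, 23, 1493]);
translate([1799, 71, 120]) cube([62, 23, 1493]);
translate([1978, 71, 120]) cube([62, 23, 1493]);


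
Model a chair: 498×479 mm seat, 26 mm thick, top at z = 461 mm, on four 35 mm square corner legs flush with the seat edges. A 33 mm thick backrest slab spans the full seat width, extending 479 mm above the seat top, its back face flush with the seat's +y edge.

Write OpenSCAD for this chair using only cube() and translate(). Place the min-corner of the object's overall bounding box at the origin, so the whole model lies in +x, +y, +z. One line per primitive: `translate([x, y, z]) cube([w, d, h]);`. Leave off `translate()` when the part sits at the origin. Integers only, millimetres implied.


translate([0, 0, 435]) cube([498, 479, 26]);
cube([35, 35, 435]);
translate([463, 0, 0]) cube([35, 35, 435]);
translate([0, 444, 0]) cube([35, 35, 435]);
translate([463, 444, 0]) cube([35, 35, 435]);
translate([0, 446, 461]) cube([498, 33, 479]);


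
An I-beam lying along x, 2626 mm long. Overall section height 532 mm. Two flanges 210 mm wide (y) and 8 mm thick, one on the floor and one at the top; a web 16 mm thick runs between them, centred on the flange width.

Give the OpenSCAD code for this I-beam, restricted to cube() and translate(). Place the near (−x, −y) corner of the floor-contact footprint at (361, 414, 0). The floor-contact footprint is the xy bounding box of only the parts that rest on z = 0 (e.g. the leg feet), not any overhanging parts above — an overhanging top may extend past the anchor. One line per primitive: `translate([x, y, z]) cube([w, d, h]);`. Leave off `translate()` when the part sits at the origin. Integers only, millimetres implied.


translate([361, 414, 0]) cube([2626, 210, 8]);
translate([361, 511, 8]) cube([2626, 16, 516]);
translate([361, 414, 524]) cube([2626, 210, 8]);


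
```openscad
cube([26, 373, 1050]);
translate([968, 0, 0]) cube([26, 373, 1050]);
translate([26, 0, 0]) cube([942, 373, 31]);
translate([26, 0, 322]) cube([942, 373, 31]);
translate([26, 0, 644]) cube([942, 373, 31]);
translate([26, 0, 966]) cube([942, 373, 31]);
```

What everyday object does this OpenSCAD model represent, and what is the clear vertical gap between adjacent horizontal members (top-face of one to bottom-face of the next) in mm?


A bookshelf. The clear shelf gap is 291 mm.

Two tall side panels with 4 horizontal boards between them — a bookshelf. The first two shelf undersides are at z = 0 and z = 322; with shelf thickness 31, the clear gap is 322 − 0 − 31 = 291 mm.
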